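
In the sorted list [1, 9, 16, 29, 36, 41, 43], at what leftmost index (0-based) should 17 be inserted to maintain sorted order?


List is sorted: [1, 9, 16, 29, 36, 41, 43]
We need the leftmost position where 17 can be inserted, i.e. the first index whose element is >= 17 (or the end of the list if none is).
Binary search with low=0, high=7 (0-based indices):
  low=0, high=7, mid=3: a[3]=29 >= 17, so high = 3
  low=0, high=3, mid=1: a[1]=9 < 17, so low = 2
  low=2, high=3, mid=2: a[2]=16 < 17, so low = 3
Now low = high = 3, so the insertion index is 3.
Final answer: 3


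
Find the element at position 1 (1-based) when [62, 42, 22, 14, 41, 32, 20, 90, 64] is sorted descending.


Sort descending: [90, 64, 62, 42, 41, 32, 22, 20, 14]
The 1st element (1-indexed) is at index 0.
Value = 90
Final answer: 90


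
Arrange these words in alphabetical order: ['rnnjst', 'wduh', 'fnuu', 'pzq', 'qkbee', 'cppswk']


Compare strings character by character (the first differing letter decides):
  'cppswk' < 'fnuu' since 'c' < 'f' at position 1
  'fnuu' < 'pzq' since 'f' < 'p' at position 1
  'pzq' < 'qkbee' since 'p' < 'q' at position 1
  'qkbee' < 'rnnjst' since 'q' < 'r' at position 1
  'rnnjst' < 'wduh' since 'r' < 'w' at position 1
Chaining these comparisons gives the alphabetical order.
Final answer: ['cppswk', 'fnuu', 'pzq', 'qkbee', 'rnnjst', 'wduh']


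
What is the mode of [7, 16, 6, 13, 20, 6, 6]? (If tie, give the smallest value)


Count the frequency of each value:
  6 appears 3 time(s)
  7 appears 1 time(s)
  13 appears 1 time(s)
  16 appears 1 time(s)
  20 appears 1 time(s)
Maximum frequency is 3.
Only 6 reaches that frequency, so it is the mode.
Final answer: 6


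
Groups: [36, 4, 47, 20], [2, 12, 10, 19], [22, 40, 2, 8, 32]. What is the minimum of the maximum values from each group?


Find max of each group:
  Group 1: [36, 4, 47, 20] -> max = 47
  Group 2: [2, 12, 10, 19] -> max = 19
  Group 3: [22, 40, 2, 8, 32] -> max = 40
Maxes: [47, 19, 40]
Minimum of maxes = 19
Final answer: 19


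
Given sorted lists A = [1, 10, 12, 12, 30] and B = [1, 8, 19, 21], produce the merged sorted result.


List A: [1, 10, 12, 12, 30]
List B: [1, 8, 19, 21]
Repeatedly compare the front elements and take the smaller:
  1 vs 1 -> take 1
  10 vs 1 -> take 1
  10 vs 8 -> take 8
  10 vs 19 -> take 10
  12 vs 19 -> take 12
  12 vs 19 -> take 12
  30 vs 19 -> take 19
  30 vs 21 -> take 21
  B is exhausted; append the rest of A: [30]
Final answer: [1, 1, 8, 10, 12, 12, 19, 21, 30]


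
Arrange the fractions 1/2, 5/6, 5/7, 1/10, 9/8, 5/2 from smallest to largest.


Convert to decimal for comparison:
  1/2 = 0.5
  5/6 = 0.8333
  5/7 = 0.7143
  1/10 = 0.1
  9/8 = 1.125
  5/2 = 2.5
Decimals in increasing order: 0.1 < 0.5 < 0.7143 < 0.8333 < 1.125 < 2.5
Writing each back as its fraction gives the sorted order.
Final answer: 1/10, 1/2, 5/7, 5/6, 9/8, 5/2


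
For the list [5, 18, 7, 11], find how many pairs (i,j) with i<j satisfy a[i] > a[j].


For each element, count the later elements that are smaller than it:
  5 (index 0): smaller elements after it = [] -> 0
  18 (index 1): smaller elements after it = [7, 11] -> 2
  7 (index 2): smaller elements after it = [] -> 0
Total inversions = 0 + 2 + 0 = 2
Final answer: 2


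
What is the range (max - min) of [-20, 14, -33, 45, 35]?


Maximum value: 45
Minimum value: -33
Range = 45 - (-33) = 78
Final answer: 78


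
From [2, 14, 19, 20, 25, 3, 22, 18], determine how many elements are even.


Check each element:
  2 is even
  14 is even
  19 is odd
  20 is even
  25 is odd
  3 is odd
  22 is even
  18 is even
Evens: [2, 14, 20, 22, 18]
Count of evens = 5
Final answer: 5


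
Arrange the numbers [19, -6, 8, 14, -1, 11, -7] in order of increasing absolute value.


Compute absolute values:
  |19| = 19
  |-6| = 6
  |8| = 8
  |14| = 14
  |-1| = 1
  |11| = 11
  |-7| = 7
Absolute values in increasing order: 1 < 6 < 7 < 8 < 11 < 14 < 19
Listing the original numbers in that order gives the answer.
Final answer: [-1, -6, -7, 8, 11, 14, 19]


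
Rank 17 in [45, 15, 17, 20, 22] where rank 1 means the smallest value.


Sort ascending: [15, 17, 20, 22, 45]
Find 17 in the sorted list.
17 is at position 2 (1-indexed).
Final answer: 2


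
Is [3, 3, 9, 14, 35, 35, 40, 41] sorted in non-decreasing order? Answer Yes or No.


Check consecutive pairs:
  3 <= 3? True
  3 <= 9? True
  9 <= 14? True
  14 <= 35? True
  35 <= 35? True
  35 <= 40? True
  40 <= 41? True
Every consecutive pair is in order, so the list is non-decreasing.
Final answer: Yes


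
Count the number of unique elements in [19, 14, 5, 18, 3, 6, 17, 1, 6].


List all unique values:
Distinct values: [1, 3, 5, 6, 14, 17, 18, 19]
Count = 8
Final answer: 8


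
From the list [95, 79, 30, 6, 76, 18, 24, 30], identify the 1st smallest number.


Sort ascending: [6, 18, 24, 30, 30, 76, 79, 95]
The 1st element (1-indexed) is at index 0.
Value = 6
Final answer: 6


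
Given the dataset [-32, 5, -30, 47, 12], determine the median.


First, sort the list: [-32, -30, 5, 12, 47]
The list has 5 elements (odd count).
The middle index is 2 (0-based), and the element there is 5.
Final answer: 5


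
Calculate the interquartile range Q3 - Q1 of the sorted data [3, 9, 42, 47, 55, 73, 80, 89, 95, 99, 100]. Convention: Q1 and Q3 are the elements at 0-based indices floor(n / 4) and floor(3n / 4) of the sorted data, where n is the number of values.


The data has n = 11 elements.
Q1 index = floor(11 / 4) = floor(2.75) = 2; Q3 index = floor(3 * 11 / 4) = floor(8.25) = 8
Q1 = element at index 2 = 42
Q3 = element at index 8 = 95
IQR = 95 - 42 = 53
Final answer: 53


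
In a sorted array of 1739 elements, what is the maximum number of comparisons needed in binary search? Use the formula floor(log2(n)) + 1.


Binary search halves the search space each step.
Maximum comparisons = floor(log2(1739)) + 1
log2(1739) = 10.764
floor(log2(1739)) = 10, so 10 + 1 = 11
Final answer: 11


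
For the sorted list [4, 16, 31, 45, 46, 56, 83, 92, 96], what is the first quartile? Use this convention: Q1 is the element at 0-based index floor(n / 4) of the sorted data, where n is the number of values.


The list has n = 9 elements.
Q1 index = floor(9 / 4) = floor(2.25) = 2
Counting from index 0 in the sorted data, the element at index 2 is 31.
Final answer: 31


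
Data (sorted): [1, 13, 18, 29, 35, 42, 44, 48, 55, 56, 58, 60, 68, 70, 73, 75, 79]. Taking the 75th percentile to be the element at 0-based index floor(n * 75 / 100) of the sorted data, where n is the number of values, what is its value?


The dataset has n = 17 elements.
Index = floor(17 * 75 / 100) = floor(1275 / 100) = floor(12.75) = 12
Counting from index 0 in the sorted data, the element at index 12 is 68.
Final answer: 68


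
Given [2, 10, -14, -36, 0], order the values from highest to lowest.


Original list: [2, 10, -14, -36, 0]
Repeatedly take the largest remaining element:
  Remaining [2, 10, -14, -36, 0] -> largest is 10
  Remaining [2, -14, -36, 0] -> largest is 2
  Remaining [-14, -36, 0] -> largest is 0
  Remaining [-14, -36] -> largest is -14
  Remaining [-36] -> largest is -36
Collecting the picks in order gives the descending list.
Final answer: [10, 2, 0, -14, -36]


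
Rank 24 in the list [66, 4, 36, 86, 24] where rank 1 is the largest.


Sort descending: [86, 66, 36, 24, 4]
Find 24 in the sorted list.
24 is at position 4.
Final answer: 4


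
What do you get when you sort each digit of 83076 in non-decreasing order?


The number 83076 has digits: 8, 3, 0, 7, 6
Sorted: 0, 3, 6, 7, 8
Joining the sorted digits gives the result.
Final answer: 03678


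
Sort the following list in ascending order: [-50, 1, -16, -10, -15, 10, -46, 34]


Original list: [-50, 1, -16, -10, -15, 10, -46, 34]
Repeatedly take the smallest remaining element:
  Remaining [-50, 1, -16, -10, -15, 10, -46, 34] -> smallest is -50
  Remaining [1, -16, -10, -15, 10, -46, 34] -> smallest is -46
  Remaining [1, -16, -10, -15, 10, 34] -> smallest is -16
  Remaining [1, -10, -15, 10, 34] -> smallest is -15
  Remaining [1, -10, 10, 34] -> smallest is -10
  Remaining [1, 10, 34] -> smallest is 1
  Remaining [10, 34] -> smallest is 10
  Remaining [34] -> smallest is 34
Collecting the picks in order gives the sorted list.
Final answer: [-50, -46, -16, -15, -10, 1, 10, 34]


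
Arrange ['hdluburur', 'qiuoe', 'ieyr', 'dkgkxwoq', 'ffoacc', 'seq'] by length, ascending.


Compute lengths:
  'hdluburur' has length 9
  'qiuoe' has length 5
  'ieyr' has length 4
  'dkgkxwoq' has length 8
  'ffoacc' has length 6
  'seq' has length 3
Lengths in increasing order: 3 < 4 < 5 < 6 < 8 < 9
Listing the words in that order gives the answer.
Final answer: ['seq', 'ieyr', 'qiuoe', 'ffoacc', 'dkgkxwoq', 'hdluburur']


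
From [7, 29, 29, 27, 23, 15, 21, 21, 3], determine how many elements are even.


Check each element:
  7 is odd
  29 is odd
  29 is odd
  27 is odd
  23 is odd
  15 is odd
  21 is odd
  21 is odd
  3 is odd
Evens: []
Count of evens = 0
Final answer: 0


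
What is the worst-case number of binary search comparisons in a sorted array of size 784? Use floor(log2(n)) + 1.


Binary search halves the search space each step.
Maximum comparisons = floor(log2(784)) + 1
log2(784) = 9.6147
floor(log2(784)) = 9, so 9 + 1 = 10
Final answer: 10


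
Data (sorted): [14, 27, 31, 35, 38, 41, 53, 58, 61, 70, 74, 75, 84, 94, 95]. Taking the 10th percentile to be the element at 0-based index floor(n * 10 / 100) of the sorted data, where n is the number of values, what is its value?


The dataset has n = 15 elements.
Index = floor(15 * 10 / 100) = floor(150 / 100) = floor(1.5) = 1
Counting from index 0 in the sorted data, the element at index 1 is 27.
Final answer: 27


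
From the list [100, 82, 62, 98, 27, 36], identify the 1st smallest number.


Sort ascending: [27, 36, 62, 82, 98, 100]
The 1st element (1-indexed) is at index 0.
Value = 27
Final answer: 27


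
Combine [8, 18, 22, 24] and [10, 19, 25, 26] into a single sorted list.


List A: [8, 18, 22, 24]
List B: [10, 19, 25, 26]
Repeatedly compare the front elements and take the smaller:
  8 vs 10 -> take 8
  18 vs 10 -> take 10
  18 vs 19 -> take 18
  22 vs 19 -> take 19
  22 vs 25 -> take 22
  24 vs 25 -> take 24
  A is exhausted; append the rest of B: [25, 26]
Final answer: [8, 10, 18, 19, 22, 24, 25, 26]


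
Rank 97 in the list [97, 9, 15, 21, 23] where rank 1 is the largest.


Sort descending: [97, 23, 21, 15, 9]
Find 97 in the sorted list.
97 is at position 1.
Final answer: 1


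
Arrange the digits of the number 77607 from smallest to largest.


The number 77607 has digits: 7, 7, 6, 0, 7
Sorted: 0, 6, 7, 7, 7
Joining the sorted digits gives the result.
Final answer: 06777


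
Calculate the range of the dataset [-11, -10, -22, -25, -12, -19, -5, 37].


Maximum value: 37
Minimum value: -25
Range = 37 - (-25) = 62
Final answer: 62


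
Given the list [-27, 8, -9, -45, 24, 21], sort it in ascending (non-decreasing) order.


Original list: [-27, 8, -9, -45, 24, 21]
Repeatedly take the smallest remaining element:
  Remaining [-27, 8, -9, -45, 24, 21] -> smallest is -45
  Remaining [-27, 8, -9, 24, 21] -> smallest is -27
  Remaining [8, -9, 24, 21] -> smallest is -9
  Remaining [8, 24, 21] -> smallest is 8
  Remaining [24, 21] -> smallest is 21
  Remaining [24] -> smallest is 24
Collecting the picks in order gives the sorted list.
Final answer: [-45, -27, -9, 8, 21, 24]


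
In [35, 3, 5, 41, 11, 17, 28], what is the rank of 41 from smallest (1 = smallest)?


Sort ascending: [3, 5, 11, 17, 28, 35, 41]
Find 41 in the sorted list.
41 is at position 7 (1-indexed).
Final answer: 7


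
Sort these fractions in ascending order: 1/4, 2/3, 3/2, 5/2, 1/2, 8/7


Convert to decimal for comparison:
  1/4 = 0.25
  2/3 = 0.6667
  3/2 = 1.5
  5/2 = 2.5
  1/2 = 0.5
  8/7 = 1.1429
Decimals in increasing order: 0.25 < 0.5 < 0.6667 < 1.1429 < 1.5 < 2.5
Writing each back as its fraction gives the sorted order.
Final answer: 1/4, 1/2, 2/3, 8/7, 3/2, 5/2


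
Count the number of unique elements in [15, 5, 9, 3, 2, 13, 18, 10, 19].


List all unique values:
Distinct values: [2, 3, 5, 9, 10, 13, 15, 18, 19]
Count = 9
Final answer: 9


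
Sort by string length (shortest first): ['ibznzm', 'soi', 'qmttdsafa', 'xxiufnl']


Compute lengths:
  'ibznzm' has length 6
  'soi' has length 3
  'qmttdsafa' has length 9
  'xxiufnl' has length 7
Lengths in increasing order: 3 < 6 < 7 < 9
Listing the words in that order gives the answer.
Final answer: ['soi', 'ibznzm', 'xxiufnl', 'qmttdsafa']


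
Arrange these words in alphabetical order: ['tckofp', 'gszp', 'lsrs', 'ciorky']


Compare strings character by character (the first differing letter decides):
  'ciorky' < 'gszp' since 'c' < 'g' at position 1
  'gszp' < 'lsrs' since 'g' < 'l' at position 1
  'lsrs' < 'tckofp' since 'l' < 't' at position 1
Chaining these comparisons gives the alphabetical order.
Final answer: ['ciorky', 'gszp', 'lsrs', 'tckofp']


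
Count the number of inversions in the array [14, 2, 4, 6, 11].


For each element, count the later elements that are smaller than it:
  14 (index 0): smaller elements after it = [2, 4, 6, 11] -> 4
  2 (index 1): smaller elements after it = [] -> 0
  4 (index 2): smaller elements after it = [] -> 0
  6 (index 3): smaller elements after it = [] -> 0
Total inversions = 4 + 0 + 0 + 0 = 4
Final answer: 4


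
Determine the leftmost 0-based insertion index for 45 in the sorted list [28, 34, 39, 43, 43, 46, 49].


List is sorted: [28, 34, 39, 43, 43, 46, 49]
We need the leftmost position where 45 can be inserted, i.e. the first index whose element is >= 45 (or the end of the list if none is).
Binary search with low=0, high=7 (0-based indices):
  low=0, high=7, mid=3: a[3]=43 < 45, so low = 4
  low=4, high=7, mid=5: a[5]=46 >= 45, so high = 5
  low=4, high=5, mid=4: a[4]=43 < 45, so low = 5
Now low = high = 5, so the insertion index is 5.
Final answer: 5


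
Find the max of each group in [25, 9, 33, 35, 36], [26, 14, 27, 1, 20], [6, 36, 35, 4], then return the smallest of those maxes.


Find max of each group:
  Group 1: [25, 9, 33, 35, 36] -> max = 36
  Group 2: [26, 14, 27, 1, 20] -> max = 27
  Group 3: [6, 36, 35, 4] -> max = 36
Maxes: [36, 27, 36]
Minimum of maxes = 27
Final answer: 27


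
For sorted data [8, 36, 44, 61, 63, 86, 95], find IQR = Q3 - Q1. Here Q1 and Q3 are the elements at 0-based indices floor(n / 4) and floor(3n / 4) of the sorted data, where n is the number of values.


The data has n = 7 elements.
Q1 index = floor(7 / 4) = floor(1.75) = 1; Q3 index = floor(3 * 7 / 4) = floor(5.25) = 5
Q1 = element at index 1 = 36
Q3 = element at index 5 = 86
IQR = 86 - 36 = 50
Final answer: 50


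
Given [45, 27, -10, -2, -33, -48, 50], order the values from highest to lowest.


Original list: [45, 27, -10, -2, -33, -48, 50]
Repeatedly take the largest remaining element:
  Remaining [45, 27, -10, -2, -33, -48, 50] -> largest is 50
  Remaining [45, 27, -10, -2, -33, -48] -> largest is 45
  Remaining [27, -10, -2, -33, -48] -> largest is 27
  Remaining [-10, -2, -33, -48] -> largest is -2
  Remaining [-10, -33, -48] -> largest is -10
  Remaining [-33, -48] -> largest is -33
  Remaining [-48] -> largest is -48
Collecting the picks in order gives the descending list.
Final answer: [50, 45, 27, -2, -10, -33, -48]


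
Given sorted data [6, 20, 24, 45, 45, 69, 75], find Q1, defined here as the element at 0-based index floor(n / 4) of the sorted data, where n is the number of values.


The list has n = 7 elements.
Q1 index = floor(7 / 4) = floor(1.75) = 1
Counting from index 0 in the sorted data, the element at index 1 is 20.
Final answer: 20


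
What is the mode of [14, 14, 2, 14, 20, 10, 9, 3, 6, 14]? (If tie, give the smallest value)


Count the frequency of each value:
  2 appears 1 time(s)
  3 appears 1 time(s)
  6 appears 1 time(s)
  9 appears 1 time(s)
  10 appears 1 time(s)
  14 appears 4 time(s)
  20 appears 1 time(s)
Maximum frequency is 4.
Only 14 reaches that frequency, so it is the mode.
Final answer: 14


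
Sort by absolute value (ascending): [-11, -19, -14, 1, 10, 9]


Compute absolute values:
  |-11| = 11
  |-19| = 19
  |-14| = 14
  |1| = 1
  |10| = 10
  |9| = 9
Absolute values in increasing order: 1 < 9 < 10 < 11 < 14 < 19
Listing the original numbers in that order gives the answer.
Final answer: [1, 9, 10, -11, -14, -19]


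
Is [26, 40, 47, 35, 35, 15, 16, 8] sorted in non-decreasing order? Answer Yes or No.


Check consecutive pairs:
  26 <= 40? True
  40 <= 47? True
  47 <= 35? False
  35 <= 35? True
  35 <= 15? False
  15 <= 16? True
  16 <= 8? False
3 consecutive pair(s) are out of order, so the list is not sorted.
Final answer: No


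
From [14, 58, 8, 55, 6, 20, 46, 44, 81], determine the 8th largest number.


Sort descending: [81, 58, 55, 46, 44, 20, 14, 8, 6]
The 8th element (1-indexed) is at index 7.
Value = 8
Final answer: 8


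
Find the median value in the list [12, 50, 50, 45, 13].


First, sort the list: [12, 13, 45, 50, 50]
The list has 5 elements (odd count).
The middle index is 2 (0-based), and the element there is 45.
Final answer: 45


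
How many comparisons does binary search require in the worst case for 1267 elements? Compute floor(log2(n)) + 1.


Binary search halves the search space each step.
Maximum comparisons = floor(log2(1267)) + 1
log2(1267) = 10.3072
floor(log2(1267)) = 10, so 10 + 1 = 11
Final answer: 11


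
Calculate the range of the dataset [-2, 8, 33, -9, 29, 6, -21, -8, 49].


Maximum value: 49
Minimum value: -21
Range = 49 - (-21) = 70
Final answer: 70


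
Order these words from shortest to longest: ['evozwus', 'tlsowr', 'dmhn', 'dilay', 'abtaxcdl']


Compute lengths:
  'evozwus' has length 7
  'tlsowr' has length 6
  'dmhn' has length 4
  'dilay' has length 5
  'abtaxcdl' has length 8
Lengths in increasing order: 4 < 5 < 6 < 7 < 8
Listing the words in that order gives the answer.
Final answer: ['dmhn', 'dilay', 'tlsowr', 'evozwus', 'abtaxcdl']


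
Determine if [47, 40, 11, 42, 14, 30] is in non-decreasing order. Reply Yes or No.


Check consecutive pairs:
  47 <= 40? False
  40 <= 11? False
  11 <= 42? True
  42 <= 14? False
  14 <= 30? True
3 consecutive pair(s) are out of order, so the list is not sorted.
Final answer: No


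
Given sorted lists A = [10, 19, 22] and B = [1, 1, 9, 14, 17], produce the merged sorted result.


List A: [10, 19, 22]
List B: [1, 1, 9, 14, 17]
Repeatedly compare the front elements and take the smaller:
  10 vs 1 -> take 1
  10 vs 1 -> take 1
  10 vs 9 -> take 9
  10 vs 14 -> take 10
  19 vs 14 -> take 14
  19 vs 17 -> take 17
  B is exhausted; append the rest of A: [19, 22]
Final answer: [1, 1, 9, 10, 14, 17, 19, 22]


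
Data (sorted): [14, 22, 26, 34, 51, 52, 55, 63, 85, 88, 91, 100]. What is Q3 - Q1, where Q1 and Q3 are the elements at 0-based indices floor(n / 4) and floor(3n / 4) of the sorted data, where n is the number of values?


The data has n = 12 elements.
Q1 index = floor(12 / 4) = floor(3) = 3; Q3 index = floor(3 * 12 / 4) = floor(9) = 9
Q1 = element at index 3 = 34
Q3 = element at index 9 = 88
IQR = 88 - 34 = 54
Final answer: 54


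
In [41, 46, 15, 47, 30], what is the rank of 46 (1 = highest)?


Sort descending: [47, 46, 41, 30, 15]
Find 46 in the sorted list.
46 is at position 2.
Final answer: 2


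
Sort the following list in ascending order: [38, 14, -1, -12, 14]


Original list: [38, 14, -1, -12, 14]
Repeatedly take the smallest remaining element:
  Remaining [38, 14, -1, -12, 14] -> smallest is -12
  Remaining [38, 14, -1, 14] -> smallest is -1
  Remaining [38, 14, 14] -> smallest is 14
  Remaining [38, 14] -> smallest is 14
  Remaining [38] -> smallest is 38
Collecting the picks in order gives the sorted list.
Final answer: [-12, -1, 14, 14, 38]


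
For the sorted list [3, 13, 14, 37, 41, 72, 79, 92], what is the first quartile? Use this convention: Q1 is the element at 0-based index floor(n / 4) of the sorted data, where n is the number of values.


The list has n = 8 elements.
Q1 index = floor(8 / 4) = floor(2) = 2
Counting from index 0 in the sorted data, the element at index 2 is 14.
Final answer: 14


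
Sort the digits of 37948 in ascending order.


The number 37948 has digits: 3, 7, 9, 4, 8
Sorted: 3, 4, 7, 8, 9
Joining the sorted digits gives the result.
Final answer: 34789


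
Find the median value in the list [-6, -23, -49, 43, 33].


First, sort the list: [-49, -23, -6, 33, 43]
The list has 5 elements (odd count).
The middle index is 2 (0-based), and the element there is -6.
Final answer: -6


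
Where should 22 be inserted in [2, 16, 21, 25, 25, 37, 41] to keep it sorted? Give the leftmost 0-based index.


List is sorted: [2, 16, 21, 25, 25, 37, 41]
We need the leftmost position where 22 can be inserted, i.e. the first index whose element is >= 22 (or the end of the list if none is).
Binary search with low=0, high=7 (0-based indices):
  low=0, high=7, mid=3: a[3]=25 >= 22, so high = 3
  low=0, high=3, mid=1: a[1]=16 < 22, so low = 2
  low=2, high=3, mid=2: a[2]=21 < 22, so low = 3
Now low = high = 3, so the insertion index is 3.
Final answer: 3


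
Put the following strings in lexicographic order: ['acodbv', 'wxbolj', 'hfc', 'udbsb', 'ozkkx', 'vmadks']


Compare strings character by character (the first differing letter decides):
  'acodbv' < 'hfc' since 'a' < 'h' at position 1
  'hfc' < 'ozkkx' since 'h' < 'o' at position 1
  'ozkkx' < 'udbsb' since 'o' < 'u' at position 1
  'udbsb' < 'vmadks' since 'u' < 'v' at position 1
  'vmadks' < 'wxbolj' since 'v' < 'w' at position 1
Chaining these comparisons gives the alphabetical order.
Final answer: ['acodbv', 'hfc', 'ozkkx', 'udbsb', 'vmadks', 'wxbolj']


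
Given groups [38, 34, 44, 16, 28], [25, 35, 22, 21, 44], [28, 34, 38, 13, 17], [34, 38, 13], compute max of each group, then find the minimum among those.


Find max of each group:
  Group 1: [38, 34, 44, 16, 28] -> max = 44
  Group 2: [25, 35, 22, 21, 44] -> max = 44
  Group 3: [28, 34, 38, 13, 17] -> max = 38
  Group 4: [34, 38, 13] -> max = 38
Maxes: [44, 44, 38, 38]
Minimum of maxes = 38
Final answer: 38


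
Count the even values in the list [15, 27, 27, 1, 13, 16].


Check each element:
  15 is odd
  27 is odd
  27 is odd
  1 is odd
  13 is odd
  16 is even
Evens: [16]
Count of evens = 1
Final answer: 1


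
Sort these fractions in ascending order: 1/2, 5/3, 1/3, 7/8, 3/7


Convert to decimal for comparison:
  1/2 = 0.5
  5/3 = 1.6667
  1/3 = 0.3333
  7/8 = 0.875
  3/7 = 0.4286
Decimals in increasing order: 0.3333 < 0.4286 < 0.5 < 0.875 < 1.6667
Writing each back as its fraction gives the sorted order.
Final answer: 1/3, 3/7, 1/2, 7/8, 5/3


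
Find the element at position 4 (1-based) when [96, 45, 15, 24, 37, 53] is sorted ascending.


Sort ascending: [15, 24, 37, 45, 53, 96]
The 4th element (1-indexed) is at index 3.
Value = 45
Final answer: 45


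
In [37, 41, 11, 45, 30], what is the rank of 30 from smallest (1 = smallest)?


Sort ascending: [11, 30, 37, 41, 45]
Find 30 in the sorted list.
30 is at position 2 (1-indexed).
Final answer: 2


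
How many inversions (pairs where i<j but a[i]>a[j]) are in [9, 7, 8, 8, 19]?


For each element, count the later elements that are smaller than it:
  9 (index 0): smaller elements after it = [7, 8, 8] -> 3
  7 (index 1): smaller elements after it = [] -> 0
  8 (index 2): smaller elements after it = [] -> 0
  8 (index 3): smaller elements after it = [] -> 0
Total inversions = 3 + 0 + 0 + 0 = 3
Final answer: 3


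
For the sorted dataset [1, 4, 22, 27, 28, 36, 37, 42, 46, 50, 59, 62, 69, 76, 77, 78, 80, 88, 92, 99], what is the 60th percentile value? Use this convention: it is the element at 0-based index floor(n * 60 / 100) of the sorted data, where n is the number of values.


The dataset has n = 20 elements.
Index = floor(20 * 60 / 100) = floor(1200 / 100) = floor(12) = 12
Counting from index 0 in the sorted data, the element at index 12 is 69.
Final answer: 69


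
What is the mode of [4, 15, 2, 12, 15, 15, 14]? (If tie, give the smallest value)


Count the frequency of each value:
  2 appears 1 time(s)
  4 appears 1 time(s)
  12 appears 1 time(s)
  14 appears 1 time(s)
  15 appears 3 time(s)
Maximum frequency is 3.
Only 15 reaches that frequency, so it is the mode.
Final answer: 15


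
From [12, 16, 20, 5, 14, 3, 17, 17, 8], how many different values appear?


List all unique values:
Distinct values: [3, 5, 8, 12, 14, 16, 17, 20]
Count = 8
Final answer: 8


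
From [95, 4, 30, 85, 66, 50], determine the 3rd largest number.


Sort descending: [95, 85, 66, 50, 30, 4]
The 3rd element (1-indexed) is at index 2.
Value = 66
Final answer: 66


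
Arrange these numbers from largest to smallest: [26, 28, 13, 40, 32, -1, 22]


Original list: [26, 28, 13, 40, 32, -1, 22]
Repeatedly take the largest remaining element:
  Remaining [26, 28, 13, 40, 32, -1, 22] -> largest is 40
  Remaining [26, 28, 13, 32, -1, 22] -> largest is 32
  Remaining [26, 28, 13, -1, 22] -> largest is 28
  Remaining [26, 13, -1, 22] -> largest is 26
  Remaining [13, -1, 22] -> largest is 22
  Remaining [13, -1] -> largest is 13
  Remaining [-1] -> largest is -1
Collecting the picks in order gives the descending list.
Final answer: [40, 32, 28, 26, 22, 13, -1]


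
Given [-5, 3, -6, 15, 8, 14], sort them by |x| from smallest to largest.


Compute absolute values:
  |-5| = 5
  |3| = 3
  |-6| = 6
  |15| = 15
  |8| = 8
  |14| = 14
Absolute values in increasing order: 3 < 5 < 6 < 8 < 14 < 15
Listing the original numbers in that order gives the answer.
Final answer: [3, -5, -6, 8, 14, 15]


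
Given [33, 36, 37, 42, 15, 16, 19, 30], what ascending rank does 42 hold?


Sort ascending: [15, 16, 19, 30, 33, 36, 37, 42]
Find 42 in the sorted list.
42 is at position 8 (1-indexed).
Final answer: 8


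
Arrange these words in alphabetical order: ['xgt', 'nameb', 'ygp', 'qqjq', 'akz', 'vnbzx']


Compare strings character by character (the first differing letter decides):
  'akz' < 'nameb' since 'a' < 'n' at position 1
  'nameb' < 'qqjq' since 'n' < 'q' at position 1
  'qqjq' < 'vnbzx' since 'q' < 'v' at position 1
  'vnbzx' < 'xgt' since 'v' < 'x' at position 1
  'xgt' < 'ygp' since 'x' < 'y' at position 1
Chaining these comparisons gives the alphabetical order.
Final answer: ['akz', 'nameb', 'qqjq', 'vnbzx', 'xgt', 'ygp']


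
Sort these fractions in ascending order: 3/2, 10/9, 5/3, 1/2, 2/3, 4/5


Convert to decimal for comparison:
  3/2 = 1.5
  10/9 = 1.1111
  5/3 = 1.6667
  1/2 = 0.5
  2/3 = 0.6667
  4/5 = 0.8
Decimals in increasing order: 0.5 < 0.6667 < 0.8 < 1.1111 < 1.5 < 1.6667
Writing each back as its fraction gives the sorted order.
Final answer: 1/2, 2/3, 4/5, 10/9, 3/2, 5/3


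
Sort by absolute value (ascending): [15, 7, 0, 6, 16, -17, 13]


Compute absolute values:
  |15| = 15
  |7| = 7
  |0| = 0
  |6| = 6
  |16| = 16
  |-17| = 17
  |13| = 13
Absolute values in increasing order: 0 < 6 < 7 < 13 < 15 < 16 < 17
Listing the original numbers in that order gives the answer.
Final answer: [0, 6, 7, 13, 15, 16, -17]


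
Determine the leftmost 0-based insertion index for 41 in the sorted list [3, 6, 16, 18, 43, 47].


List is sorted: [3, 6, 16, 18, 43, 47]
We need the leftmost position where 41 can be inserted, i.e. the first index whose element is >= 41 (or the end of the list if none is).
Binary search with low=0, high=6 (0-based indices):
  low=0, high=6, mid=3: a[3]=18 < 41, so low = 4
  low=4, high=6, mid=5: a[5]=47 >= 41, so high = 5
  low=4, high=5, mid=4: a[4]=43 >= 41, so high = 4
Now low = high = 4, so the insertion index is 4.
Final answer: 4


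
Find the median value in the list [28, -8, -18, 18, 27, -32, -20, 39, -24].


First, sort the list: [-32, -24, -20, -18, -8, 18, 27, 28, 39]
The list has 9 elements (odd count).
The middle index is 4 (0-based), and the element there is -8.
Final answer: -8


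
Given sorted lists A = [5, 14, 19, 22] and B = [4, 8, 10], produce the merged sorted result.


List A: [5, 14, 19, 22]
List B: [4, 8, 10]
Repeatedly compare the front elements and take the smaller:
  5 vs 4 -> take 4
  5 vs 8 -> take 5
  14 vs 8 -> take 8
  14 vs 10 -> take 10
  B is exhausted; append the rest of A: [14, 19, 22]
Final answer: [4, 5, 8, 10, 14, 19, 22]


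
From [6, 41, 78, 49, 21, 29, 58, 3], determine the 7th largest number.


Sort descending: [78, 58, 49, 41, 29, 21, 6, 3]
The 7th element (1-indexed) is at index 6.
Value = 6
Final answer: 6


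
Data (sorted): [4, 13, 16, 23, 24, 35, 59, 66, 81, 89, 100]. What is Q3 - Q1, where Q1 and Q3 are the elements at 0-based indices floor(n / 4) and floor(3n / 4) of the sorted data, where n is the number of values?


The data has n = 11 elements.
Q1 index = floor(11 / 4) = floor(2.75) = 2; Q3 index = floor(3 * 11 / 4) = floor(8.25) = 8
Q1 = element at index 2 = 16
Q3 = element at index 8 = 81
IQR = 81 - 16 = 65
Final answer: 65


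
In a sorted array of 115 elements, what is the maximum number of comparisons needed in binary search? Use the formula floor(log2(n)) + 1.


Binary search halves the search space each step.
Maximum comparisons = floor(log2(115)) + 1
log2(115) = 6.8455
floor(log2(115)) = 6, so 6 + 1 = 7
Final answer: 7


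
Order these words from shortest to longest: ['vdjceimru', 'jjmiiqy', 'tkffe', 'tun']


Compute lengths:
  'vdjceimru' has length 9
  'jjmiiqy' has length 7
  'tkffe' has length 5
  'tun' has length 3
Lengths in increasing order: 3 < 5 < 7 < 9
Listing the words in that order gives the answer.
Final answer: ['tun', 'tkffe', 'jjmiiqy', 'vdjceimru']


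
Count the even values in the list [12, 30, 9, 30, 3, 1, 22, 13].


Check each element:
  12 is even
  30 is even
  9 is odd
  30 is even
  3 is odd
  1 is odd
  22 is even
  13 is odd
Evens: [12, 30, 30, 22]
Count of evens = 4
Final answer: 4


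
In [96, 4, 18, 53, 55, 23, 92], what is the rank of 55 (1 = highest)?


Sort descending: [96, 92, 55, 53, 23, 18, 4]
Find 55 in the sorted list.
55 is at position 3.
Final answer: 3


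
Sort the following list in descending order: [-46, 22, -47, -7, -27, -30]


Original list: [-46, 22, -47, -7, -27, -30]
Repeatedly take the largest remaining element:
  Remaining [-46, 22, -47, -7, -27, -30] -> largest is 22
  Remaining [-46, -47, -7, -27, -30] -> largest is -7
  Remaining [-46, -47, -27, -30] -> largest is -27
  Remaining [-46, -47, -30] -> largest is -30
  Remaining [-46, -47] -> largest is -46
  Remaining [-47] -> largest is -47
Collecting the picks in order gives the descending list.
Final answer: [22, -7, -27, -30, -46, -47]


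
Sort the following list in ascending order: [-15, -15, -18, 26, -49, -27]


Original list: [-15, -15, -18, 26, -49, -27]
Repeatedly take the smallest remaining element:
  Remaining [-15, -15, -18, 26, -49, -27] -> smallest is -49
  Remaining [-15, -15, -18, 26, -27] -> smallest is -27
  Remaining [-15, -15, -18, 26] -> smallest is -18
  Remaining [-15, -15, 26] -> smallest is -15
  Remaining [-15, 26] -> smallest is -15
  Remaining [26] -> smallest is 26
Collecting the picks in order gives the sorted list.
Final answer: [-49, -27, -18, -15, -15, 26]


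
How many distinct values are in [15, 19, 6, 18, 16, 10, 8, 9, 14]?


List all unique values:
Distinct values: [6, 8, 9, 10, 14, 15, 16, 18, 19]
Count = 9
Final answer: 9


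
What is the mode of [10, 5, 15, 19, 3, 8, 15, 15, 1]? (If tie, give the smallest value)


Count the frequency of each value:
  1 appears 1 time(s)
  3 appears 1 time(s)
  5 appears 1 time(s)
  8 appears 1 time(s)
  10 appears 1 time(s)
  15 appears 3 time(s)
  19 appears 1 time(s)
Maximum frequency is 3.
Only 15 reaches that frequency, so it is the mode.
Final answer: 15


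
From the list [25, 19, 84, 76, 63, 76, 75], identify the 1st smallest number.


Sort ascending: [19, 25, 63, 75, 76, 76, 84]
The 1st element (1-indexed) is at index 0.
Value = 19
Final answer: 19


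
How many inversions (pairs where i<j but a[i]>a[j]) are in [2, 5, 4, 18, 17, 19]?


For each element, count the later elements that are smaller than it:
  2 (index 0): smaller elements after it = [] -> 0
  5 (index 1): smaller elements after it = [4] -> 1
  4 (index 2): smaller elements after it = [] -> 0
  18 (index 3): smaller elements after it = [17] -> 1
  17 (index 4): smaller elements after it = [] -> 0
Total inversions = 0 + 1 + 0 + 1 + 0 = 2
Final answer: 2


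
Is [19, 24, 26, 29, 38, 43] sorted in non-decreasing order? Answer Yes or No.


Check consecutive pairs:
  19 <= 24? True
  24 <= 26? True
  26 <= 29? True
  29 <= 38? True
  38 <= 43? True
Every consecutive pair is in order, so the list is non-decreasing.
Final answer: Yes


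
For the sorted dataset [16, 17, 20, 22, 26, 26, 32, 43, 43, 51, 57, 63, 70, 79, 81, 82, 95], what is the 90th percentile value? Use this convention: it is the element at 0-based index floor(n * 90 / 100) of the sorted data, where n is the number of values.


The dataset has n = 17 elements.
Index = floor(17 * 90 / 100) = floor(1530 / 100) = floor(15.3) = 15
Counting from index 0 in the sorted data, the element at index 15 is 82.
Final answer: 82


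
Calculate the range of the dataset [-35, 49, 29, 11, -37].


Maximum value: 49
Minimum value: -37
Range = 49 - (-37) = 86
Final answer: 86


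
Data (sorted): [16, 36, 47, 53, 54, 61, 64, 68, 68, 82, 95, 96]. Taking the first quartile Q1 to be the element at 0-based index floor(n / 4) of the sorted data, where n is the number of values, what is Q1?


The list has n = 12 elements.
Q1 index = floor(12 / 4) = floor(3) = 3
Counting from index 0 in the sorted data, the element at index 3 is 53.
Final answer: 53


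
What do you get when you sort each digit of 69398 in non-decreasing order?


The number 69398 has digits: 6, 9, 3, 9, 8
Sorted: 3, 6, 8, 9, 9
Joining the sorted digits gives the result.
Final answer: 36899


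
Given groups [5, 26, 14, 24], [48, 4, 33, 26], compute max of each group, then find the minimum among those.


Find max of each group:
  Group 1: [5, 26, 14, 24] -> max = 26
  Group 2: [48, 4, 33, 26] -> max = 48
Maxes: [26, 48]
Minimum of maxes = 26
Final answer: 26


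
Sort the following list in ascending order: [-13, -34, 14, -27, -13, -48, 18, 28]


Original list: [-13, -34, 14, -27, -13, -48, 18, 28]
Repeatedly take the smallest remaining element:
  Remaining [-13, -34, 14, -27, -13, -48, 18, 28] -> smallest is -48
  Remaining [-13, -34, 14, -27, -13, 18, 28] -> smallest is -34
  Remaining [-13, 14, -27, -13, 18, 28] -> smallest is -27
  Remaining [-13, 14, -13, 18, 28] -> smallest is -13
  Remaining [14, -13, 18, 28] -> smallest is -13
  Remaining [14, 18, 28] -> smallest is 14
  Remaining [18, 28] -> smallest is 18
  Remaining [28] -> smallest is 28
Collecting the picks in order gives the sorted list.
Final answer: [-48, -34, -27, -13, -13, 14, 18, 28]


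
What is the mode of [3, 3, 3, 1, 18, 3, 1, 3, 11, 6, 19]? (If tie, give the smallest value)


Count the frequency of each value:
  1 appears 2 time(s)
  3 appears 5 time(s)
  6 appears 1 time(s)
  11 appears 1 time(s)
  18 appears 1 time(s)
  19 appears 1 time(s)
Maximum frequency is 5.
Only 3 reaches that frequency, so it is the mode.
Final answer: 3


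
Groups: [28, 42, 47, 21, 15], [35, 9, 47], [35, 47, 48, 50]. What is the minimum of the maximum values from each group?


Find max of each group:
  Group 1: [28, 42, 47, 21, 15] -> max = 47
  Group 2: [35, 9, 47] -> max = 47
  Group 3: [35, 47, 48, 50] -> max = 50
Maxes: [47, 47, 50]
Minimum of maxes = 47
Final answer: 47


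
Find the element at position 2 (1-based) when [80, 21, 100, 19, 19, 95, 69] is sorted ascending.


Sort ascending: [19, 19, 21, 69, 80, 95, 100]
The 2nd element (1-indexed) is at index 1.
Value = 19
Final answer: 19


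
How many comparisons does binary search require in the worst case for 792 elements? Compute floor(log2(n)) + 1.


Binary search halves the search space each step.
Maximum comparisons = floor(log2(792)) + 1
log2(792) = 9.6294
floor(log2(792)) = 9, so 9 + 1 = 10
Final answer: 10


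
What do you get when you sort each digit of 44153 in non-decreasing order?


The number 44153 has digits: 4, 4, 1, 5, 3
Sorted: 1, 3, 4, 4, 5
Joining the sorted digits gives the result.
Final answer: 13445


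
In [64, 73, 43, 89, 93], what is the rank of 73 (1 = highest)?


Sort descending: [93, 89, 73, 64, 43]
Find 73 in the sorted list.
73 is at position 3.
Final answer: 3


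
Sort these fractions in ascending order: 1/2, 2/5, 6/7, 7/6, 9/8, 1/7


Convert to decimal for comparison:
  1/2 = 0.5
  2/5 = 0.4
  6/7 = 0.8571
  7/6 = 1.1667
  9/8 = 1.125
  1/7 = 0.1429
Decimals in increasing order: 0.1429 < 0.4 < 0.5 < 0.8571 < 1.125 < 1.1667
Writing each back as its fraction gives the sorted order.
Final answer: 1/7, 2/5, 1/2, 6/7, 9/8, 7/6


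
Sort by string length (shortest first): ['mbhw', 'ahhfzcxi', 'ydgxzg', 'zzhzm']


Compute lengths:
  'mbhw' has length 4
  'ahhfzcxi' has length 8
  'ydgxzg' has length 6
  'zzhzm' has length 5
Lengths in increasing order: 4 < 5 < 6 < 8
Listing the words in that order gives the answer.
Final answer: ['mbhw', 'zzhzm', 'ydgxzg', 'ahhfzcxi']


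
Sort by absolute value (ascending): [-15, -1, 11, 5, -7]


Compute absolute values:
  |-15| = 15
  |-1| = 1
  |11| = 11
  |5| = 5
  |-7| = 7
Absolute values in increasing order: 1 < 5 < 7 < 11 < 15
Listing the original numbers in that order gives the answer.
Final answer: [-1, 5, -7, 11, -15]


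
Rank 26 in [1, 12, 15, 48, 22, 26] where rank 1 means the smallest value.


Sort ascending: [1, 12, 15, 22, 26, 48]
Find 26 in the sorted list.
26 is at position 5 (1-indexed).
Final answer: 5


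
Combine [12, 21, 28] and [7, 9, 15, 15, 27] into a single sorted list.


List A: [12, 21, 28]
List B: [7, 9, 15, 15, 27]
Repeatedly compare the front elements and take the smaller:
  12 vs 7 -> take 7
  12 vs 9 -> take 9
  12 vs 15 -> take 12
  21 vs 15 -> take 15
  21 vs 15 -> take 15
  21 vs 27 -> take 21
  28 vs 27 -> take 27
  B is exhausted; append the rest of A: [28]
Final answer: [7, 9, 12, 15, 15, 21, 27, 28]


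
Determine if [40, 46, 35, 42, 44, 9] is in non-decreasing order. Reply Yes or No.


Check consecutive pairs:
  40 <= 46? True
  46 <= 35? False
  35 <= 42? True
  42 <= 44? True
  44 <= 9? False
2 consecutive pair(s) are out of order, so the list is not sorted.
Final answer: No


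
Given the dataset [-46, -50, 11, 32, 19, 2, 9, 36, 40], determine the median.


First, sort the list: [-50, -46, 2, 9, 11, 19, 32, 36, 40]
The list has 9 elements (odd count).
The middle index is 4 (0-based), and the element there is 11.
Final answer: 11


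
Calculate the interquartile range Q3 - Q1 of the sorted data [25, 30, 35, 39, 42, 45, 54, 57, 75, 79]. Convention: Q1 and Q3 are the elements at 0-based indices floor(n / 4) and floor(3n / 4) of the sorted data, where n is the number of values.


The data has n = 10 elements.
Q1 index = floor(10 / 4) = floor(2.5) = 2; Q3 index = floor(3 * 10 / 4) = floor(7.5) = 7
Q1 = element at index 2 = 35
Q3 = element at index 7 = 57
IQR = 57 - 35 = 22
Final answer: 22


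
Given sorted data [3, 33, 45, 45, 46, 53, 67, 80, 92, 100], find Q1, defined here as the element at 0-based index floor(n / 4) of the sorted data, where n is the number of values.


The list has n = 10 elements.
Q1 index = floor(10 / 4) = floor(2.5) = 2
Counting from index 0 in the sorted data, the element at index 2 is 45.
Final answer: 45


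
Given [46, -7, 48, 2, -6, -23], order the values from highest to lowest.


Original list: [46, -7, 48, 2, -6, -23]
Repeatedly take the largest remaining element:
  Remaining [46, -7, 48, 2, -6, -23] -> largest is 48
  Remaining [46, -7, 2, -6, -23] -> largest is 46
  Remaining [-7, 2, -6, -23] -> largest is 2
  Remaining [-7, -6, -23] -> largest is -6
  Remaining [-7, -23] -> largest is -7
  Remaining [-23] -> largest is -23
Collecting the picks in order gives the descending list.
Final answer: [48, 46, 2, -6, -7, -23]
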